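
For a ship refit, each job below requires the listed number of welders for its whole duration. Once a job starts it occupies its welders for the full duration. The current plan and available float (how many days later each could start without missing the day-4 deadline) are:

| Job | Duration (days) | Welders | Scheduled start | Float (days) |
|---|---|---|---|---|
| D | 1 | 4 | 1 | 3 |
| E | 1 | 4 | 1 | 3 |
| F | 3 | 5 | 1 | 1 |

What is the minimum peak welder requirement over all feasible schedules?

Early-start (D@1, E@1, F@1) gives peak 13: d1:13  d2:5  d3:5  d4:0.
Shift F→2.
Schedule D@1, E@1, F@2: d1:8  d2:5  d3:5  d4:5 — peak 8.

8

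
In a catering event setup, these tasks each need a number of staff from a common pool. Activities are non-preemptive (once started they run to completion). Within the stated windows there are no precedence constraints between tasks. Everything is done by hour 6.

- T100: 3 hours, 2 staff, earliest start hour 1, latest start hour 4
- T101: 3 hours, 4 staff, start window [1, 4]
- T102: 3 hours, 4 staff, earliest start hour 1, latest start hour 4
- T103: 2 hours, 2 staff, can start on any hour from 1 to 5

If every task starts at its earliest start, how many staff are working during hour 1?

At early start, hour 1 has: T100, T101, T102, T103.
Demand: 2 + 4 + 4 + 2 = 12.

12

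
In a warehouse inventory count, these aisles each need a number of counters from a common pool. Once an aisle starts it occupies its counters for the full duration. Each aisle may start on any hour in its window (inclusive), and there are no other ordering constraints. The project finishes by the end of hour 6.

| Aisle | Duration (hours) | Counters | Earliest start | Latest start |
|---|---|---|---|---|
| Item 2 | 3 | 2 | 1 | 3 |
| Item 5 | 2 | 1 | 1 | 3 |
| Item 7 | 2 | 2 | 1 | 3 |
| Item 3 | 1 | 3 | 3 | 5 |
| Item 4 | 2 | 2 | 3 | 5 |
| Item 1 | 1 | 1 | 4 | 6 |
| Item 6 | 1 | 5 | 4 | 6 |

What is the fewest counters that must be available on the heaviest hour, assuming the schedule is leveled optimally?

5

Early-start (Item 2@1, Item 5@1, Item 7@1, Item 3@3, Item 4@3, Item 1@4, Item 6@4) gives peak 8: h1:5  h2:5  h3:7  h4:8  h5:0  h6:0.
Shift Item 4→4, Item 6→6.
Schedule Item 2@1, Item 5@1, Item 7@1, Item 3@3, Item 4@4, Item 1@4, Item 6@6: h1:5  h2:5  h3:5  h4:3  h5:2  h6:5 — peak 5.
Total counter-hours = 25 over 6 hours ⇒ peak ≥ ⌈25/6⌉ = 5, so 5 is optimal.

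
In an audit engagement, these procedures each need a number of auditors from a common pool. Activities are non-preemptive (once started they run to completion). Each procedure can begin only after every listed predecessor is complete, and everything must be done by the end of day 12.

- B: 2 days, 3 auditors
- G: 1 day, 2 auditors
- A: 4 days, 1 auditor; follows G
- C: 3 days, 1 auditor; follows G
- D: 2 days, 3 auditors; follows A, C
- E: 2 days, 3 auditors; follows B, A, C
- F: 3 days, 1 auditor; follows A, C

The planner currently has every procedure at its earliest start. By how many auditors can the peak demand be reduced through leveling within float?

3

Early-start peak: d1:5  d2:5  d3:2  d4:2  d5:1  d6:7  d7:7  d8:1  d9:0  d10:0  d11:0  d12:0 ⇒ 7.
Leveled (B@1, G@3, A@4, C@4, D@8, E@10, F@8): d1:3  d2:3  d3:2  d4:2  d5:2  d6:2  d7:1  d8:4  d9:4  d10:4  d11:3  d12:0 ⇒ 4.
Reduction 7 − 4 = 3.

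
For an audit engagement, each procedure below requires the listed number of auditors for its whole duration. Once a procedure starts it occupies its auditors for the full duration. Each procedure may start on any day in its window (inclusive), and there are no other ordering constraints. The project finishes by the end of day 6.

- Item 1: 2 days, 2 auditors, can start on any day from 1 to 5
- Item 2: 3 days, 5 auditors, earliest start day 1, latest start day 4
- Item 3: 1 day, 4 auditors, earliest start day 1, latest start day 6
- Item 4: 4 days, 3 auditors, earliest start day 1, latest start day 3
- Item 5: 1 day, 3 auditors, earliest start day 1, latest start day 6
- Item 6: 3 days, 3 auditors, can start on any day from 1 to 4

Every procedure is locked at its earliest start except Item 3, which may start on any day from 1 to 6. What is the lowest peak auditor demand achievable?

Item 3@1: d1:20  d2:13  d3:11  d4:3  d5:0  d6:0 → peak 20
Item 3@2: d1:16  d2:17  d3:11  d4:3  d5:0  d6:0 → peak 17
Item 3@3: d1:16  d2:13  d3:15  d4:3  d5:0  d6:0 → peak 16
Item 3@4: d1:16  d2:13  d3:11  d4:7  d5:0  d6:0 → peak 16
Item 3@5: d1:16  d2:13  d3:11  d4:3  d5:4  d6:0 → peak 16
Item 3@6: d1:16  d2:13  d3:11  d4:3  d5:0  d6:4 → peak 16
Best is Item 3@3, peak 16.

16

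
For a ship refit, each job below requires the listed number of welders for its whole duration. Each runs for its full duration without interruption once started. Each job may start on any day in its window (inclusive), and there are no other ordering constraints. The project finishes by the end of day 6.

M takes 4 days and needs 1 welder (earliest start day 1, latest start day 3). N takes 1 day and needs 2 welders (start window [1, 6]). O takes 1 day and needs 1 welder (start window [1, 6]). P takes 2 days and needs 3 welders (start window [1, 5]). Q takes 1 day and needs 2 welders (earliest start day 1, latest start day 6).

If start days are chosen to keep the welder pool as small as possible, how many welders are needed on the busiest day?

Early-start (M@1, N@1, O@1, P@1, Q@1) gives peak 9: d1:9  d2:4  d3:1  d4:1  d5:0  d6:0.
Shift O→2, P→5, Q→3.
Schedule M@1, N@1, O@2, P@5, Q@3: d1:3  d2:2  d3:3  d4:1  d5:3  d6:3 — peak 3.
Total welder-days = 15 over 6 days ⇒ peak ≥ ⌈15/6⌉ = 3, so 3 is optimal.

3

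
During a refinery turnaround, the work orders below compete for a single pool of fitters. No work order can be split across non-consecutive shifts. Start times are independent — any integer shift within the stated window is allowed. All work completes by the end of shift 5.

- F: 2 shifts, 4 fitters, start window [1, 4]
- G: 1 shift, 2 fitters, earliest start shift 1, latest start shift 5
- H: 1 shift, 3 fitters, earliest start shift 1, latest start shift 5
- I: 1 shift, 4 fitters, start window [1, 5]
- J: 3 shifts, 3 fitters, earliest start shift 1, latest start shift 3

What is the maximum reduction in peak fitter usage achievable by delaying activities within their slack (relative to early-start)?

9

Early-start peak: s1:16  s2:7  s3:3  s4:0  s5:0 ⇒ 16.
Leveled (F@1, G@1, H@2, I@3, J@3): s1:6  s2:7  s3:7  s4:3  s5:3 ⇒ 7.
Reduction 16 − 7 = 9.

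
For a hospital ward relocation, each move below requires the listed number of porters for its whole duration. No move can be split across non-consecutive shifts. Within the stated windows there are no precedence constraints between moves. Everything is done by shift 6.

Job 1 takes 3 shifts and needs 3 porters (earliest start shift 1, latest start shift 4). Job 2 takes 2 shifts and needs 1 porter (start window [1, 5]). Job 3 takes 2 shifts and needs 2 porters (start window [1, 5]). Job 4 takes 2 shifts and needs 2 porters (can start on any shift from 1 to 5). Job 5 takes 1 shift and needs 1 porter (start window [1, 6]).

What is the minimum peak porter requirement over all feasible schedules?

4

Early-start (Job 1@1, Job 2@1, Job 3@1, Job 4@1, Job 5@1) gives peak 9: s1:9  s2:8  s3:3  s4:0  s5:0  s6:0.
Shift Job 3→4, Job 4→4, Job 5→3.
Schedule Job 1@1, Job 2@1, Job 3@4, Job 4@4, Job 5@3: s1:4  s2:4  s3:4  s4:4  s5:4  s6:0 — peak 4.
Total porter-shifts = 20 over 6 shifts ⇒ peak ≥ ⌈20/6⌉ = 4, so 4 is optimal.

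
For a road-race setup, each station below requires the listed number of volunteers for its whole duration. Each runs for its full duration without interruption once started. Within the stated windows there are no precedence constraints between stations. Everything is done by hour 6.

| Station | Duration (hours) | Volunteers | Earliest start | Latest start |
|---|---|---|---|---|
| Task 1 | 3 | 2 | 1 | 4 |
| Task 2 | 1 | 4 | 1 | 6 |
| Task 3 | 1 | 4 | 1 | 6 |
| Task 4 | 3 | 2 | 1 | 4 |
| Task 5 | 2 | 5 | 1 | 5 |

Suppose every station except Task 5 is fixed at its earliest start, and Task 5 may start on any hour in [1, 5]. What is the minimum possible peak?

Task 5@1: h1:17  h2:9  h3:4  h4:0  h5:0  h6:0 → peak 17
Task 5@2: h1:12  h2:9  h3:9  h4:0  h5:0  h6:0 → peak 12
Task 5@3: h1:12  h2:4  h3:9  h4:5  h5:0  h6:0 → peak 12
Task 5@4: h1:12  h2:4  h3:4  h4:5  h5:5  h6:0 → peak 12
Task 5@5: h1:12  h2:4  h3:4  h4:0  h5:5  h6:5 → peak 12
Best is Task 5@2, peak 12.

12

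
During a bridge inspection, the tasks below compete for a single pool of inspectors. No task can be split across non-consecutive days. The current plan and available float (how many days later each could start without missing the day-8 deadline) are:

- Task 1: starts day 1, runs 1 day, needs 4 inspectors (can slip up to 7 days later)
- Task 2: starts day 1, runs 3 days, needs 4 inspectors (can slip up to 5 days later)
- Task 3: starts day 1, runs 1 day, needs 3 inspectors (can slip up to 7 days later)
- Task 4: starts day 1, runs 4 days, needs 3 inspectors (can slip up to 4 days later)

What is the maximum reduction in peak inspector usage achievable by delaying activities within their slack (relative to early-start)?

8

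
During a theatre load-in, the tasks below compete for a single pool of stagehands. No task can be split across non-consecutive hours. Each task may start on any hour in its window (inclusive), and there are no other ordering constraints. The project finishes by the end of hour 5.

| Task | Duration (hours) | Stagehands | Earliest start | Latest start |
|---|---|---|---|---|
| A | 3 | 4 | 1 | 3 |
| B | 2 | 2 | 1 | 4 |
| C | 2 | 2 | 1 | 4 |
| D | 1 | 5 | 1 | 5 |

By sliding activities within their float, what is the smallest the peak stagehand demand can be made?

6

Early-start (A@1, B@1, C@1, D@1) gives peak 13: h1:13  h2:8  h3:4  h4:0  h5:0.
Shift C→3, D→5.
Schedule A@1, B@1, C@3, D@5: h1:6  h2:6  h3:6  h4:2  h5:5 — peak 6.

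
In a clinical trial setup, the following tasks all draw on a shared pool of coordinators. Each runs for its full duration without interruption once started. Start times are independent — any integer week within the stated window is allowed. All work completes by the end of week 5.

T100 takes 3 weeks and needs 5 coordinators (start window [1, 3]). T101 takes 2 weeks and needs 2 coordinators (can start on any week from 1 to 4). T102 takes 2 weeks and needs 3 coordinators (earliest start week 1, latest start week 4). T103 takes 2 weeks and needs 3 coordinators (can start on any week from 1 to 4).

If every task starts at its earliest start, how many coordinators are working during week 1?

13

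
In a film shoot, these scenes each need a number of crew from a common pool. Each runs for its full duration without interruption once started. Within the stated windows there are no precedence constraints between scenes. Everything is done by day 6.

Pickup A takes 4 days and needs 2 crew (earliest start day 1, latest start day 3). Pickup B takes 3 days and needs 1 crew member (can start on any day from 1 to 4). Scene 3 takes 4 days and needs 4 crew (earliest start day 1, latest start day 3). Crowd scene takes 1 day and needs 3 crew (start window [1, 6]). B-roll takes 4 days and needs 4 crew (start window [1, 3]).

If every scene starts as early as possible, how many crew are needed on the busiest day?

Early-start schedule: Pickup A@1, Pickup B@1, Scene 3@1, Crowd scene@1, B-roll@1.
Load per day: day 1: 14, day 2: 11, day 3: 11, day 4: 10, day 5: 0, day 6: 0.
Peak is 14.

14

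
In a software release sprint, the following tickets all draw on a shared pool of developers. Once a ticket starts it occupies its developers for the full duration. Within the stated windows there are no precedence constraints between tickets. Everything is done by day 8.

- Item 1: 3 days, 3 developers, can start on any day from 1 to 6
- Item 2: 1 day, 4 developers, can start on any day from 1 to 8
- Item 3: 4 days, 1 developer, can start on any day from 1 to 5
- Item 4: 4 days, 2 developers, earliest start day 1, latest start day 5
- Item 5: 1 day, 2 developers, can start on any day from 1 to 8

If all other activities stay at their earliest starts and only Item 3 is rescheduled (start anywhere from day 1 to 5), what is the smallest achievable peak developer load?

11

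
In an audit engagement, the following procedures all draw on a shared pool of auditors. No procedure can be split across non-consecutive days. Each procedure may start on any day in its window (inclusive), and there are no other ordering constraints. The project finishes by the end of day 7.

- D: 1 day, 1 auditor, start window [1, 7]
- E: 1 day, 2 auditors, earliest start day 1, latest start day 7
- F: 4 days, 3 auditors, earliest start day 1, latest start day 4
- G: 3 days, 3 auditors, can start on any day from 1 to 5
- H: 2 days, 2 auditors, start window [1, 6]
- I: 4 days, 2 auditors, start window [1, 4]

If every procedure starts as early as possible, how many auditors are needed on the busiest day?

Early-start schedule: D@1, E@1, F@1, G@1, H@1, I@1.
Load per day: day 1: 13, day 2: 10, day 3: 8, day 4: 5, day 5: 0, day 6: 0, day 7: 0.
Peak is 13.

13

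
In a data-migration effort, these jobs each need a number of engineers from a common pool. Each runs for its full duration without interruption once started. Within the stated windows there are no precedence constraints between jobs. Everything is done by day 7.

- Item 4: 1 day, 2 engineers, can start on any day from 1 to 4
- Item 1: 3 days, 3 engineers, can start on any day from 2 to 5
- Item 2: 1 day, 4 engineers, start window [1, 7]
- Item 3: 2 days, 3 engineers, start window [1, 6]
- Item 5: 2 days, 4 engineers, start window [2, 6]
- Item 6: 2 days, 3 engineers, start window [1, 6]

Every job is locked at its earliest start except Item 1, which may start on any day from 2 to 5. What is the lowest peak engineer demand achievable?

12

Item 1@2: d1:12  d2:13  d3:7  d4:3  d5:0  d6:0  d7:0 → peak 13
Item 1@3: d1:12  d2:10  d3:7  d4:3  d5:3  d6:0  d7:0 → peak 12
Item 1@4: d1:12  d2:10  d3:4  d4:3  d5:3  d6:3  d7:0 → peak 12
Item 1@5: d1:12  d2:10  d3:4  d4:0  d5:3  d6:3  d7:3 → peak 12
Best is Item 1@3, peak 12.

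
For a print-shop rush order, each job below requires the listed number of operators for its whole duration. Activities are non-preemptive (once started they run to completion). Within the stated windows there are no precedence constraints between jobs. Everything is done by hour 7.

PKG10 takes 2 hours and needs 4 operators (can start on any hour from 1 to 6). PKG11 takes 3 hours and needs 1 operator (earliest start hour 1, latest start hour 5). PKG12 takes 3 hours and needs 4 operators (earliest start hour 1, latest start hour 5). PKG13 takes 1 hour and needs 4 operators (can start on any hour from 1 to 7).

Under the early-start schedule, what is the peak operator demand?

Early-start schedule: PKG10@1, PKG11@1, PKG12@1, PKG13@1.
Load per hour: hour 1: 13, hour 2: 9, hour 3: 5, hour 4: 0, hour 5: 0, hour 6: 0, hour 7: 0.
Peak is 13.

13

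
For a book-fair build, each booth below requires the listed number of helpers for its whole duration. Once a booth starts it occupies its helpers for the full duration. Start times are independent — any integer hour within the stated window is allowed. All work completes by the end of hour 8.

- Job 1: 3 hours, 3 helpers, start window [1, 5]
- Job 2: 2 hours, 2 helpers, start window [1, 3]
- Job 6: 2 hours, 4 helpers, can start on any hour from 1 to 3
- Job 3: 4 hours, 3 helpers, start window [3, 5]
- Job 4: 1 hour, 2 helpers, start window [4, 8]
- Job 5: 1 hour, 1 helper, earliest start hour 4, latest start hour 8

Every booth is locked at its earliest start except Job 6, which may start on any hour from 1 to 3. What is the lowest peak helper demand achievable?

9

Job 6@1: h1:9  h2:9  h3:6  h4:6  h5:3  h6:3  h7:0  h8:0 → peak 9
Job 6@2: h1:5  h2:9  h3:10  h4:6  h5:3  h6:3  h7:0  h8:0 → peak 10
Job 6@3: h1:5  h2:5  h3:10  h4:10  h5:3  h6:3  h7:0  h8:0 → peak 10
Best is Job 6@1, peak 9.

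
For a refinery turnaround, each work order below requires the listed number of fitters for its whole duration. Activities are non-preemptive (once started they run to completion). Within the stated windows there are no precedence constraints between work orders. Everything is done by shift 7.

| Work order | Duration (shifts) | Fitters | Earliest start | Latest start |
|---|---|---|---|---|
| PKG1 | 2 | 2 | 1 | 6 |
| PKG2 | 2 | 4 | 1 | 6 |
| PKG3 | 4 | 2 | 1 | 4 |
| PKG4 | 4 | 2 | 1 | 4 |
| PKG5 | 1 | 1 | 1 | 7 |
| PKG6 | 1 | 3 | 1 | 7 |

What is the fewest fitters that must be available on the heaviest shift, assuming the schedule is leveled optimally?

Early-start (PKG1@1, PKG2@1, PKG3@1, PKG4@1, PKG5@1, PKG6@1) gives peak 14: s1:14  s2:10  s3:4  s4:4  s5:0  s6:0  s7:0.
Shift PKG3→3, PKG4→3, PKG5→3, PKG6→7.
Schedule PKG1@1, PKG2@1, PKG3@3, PKG4@3, PKG5@3, PKG6@7: s1:6  s2:6  s3:5  s4:4  s5:4  s6:4  s7:3 — peak 6.

6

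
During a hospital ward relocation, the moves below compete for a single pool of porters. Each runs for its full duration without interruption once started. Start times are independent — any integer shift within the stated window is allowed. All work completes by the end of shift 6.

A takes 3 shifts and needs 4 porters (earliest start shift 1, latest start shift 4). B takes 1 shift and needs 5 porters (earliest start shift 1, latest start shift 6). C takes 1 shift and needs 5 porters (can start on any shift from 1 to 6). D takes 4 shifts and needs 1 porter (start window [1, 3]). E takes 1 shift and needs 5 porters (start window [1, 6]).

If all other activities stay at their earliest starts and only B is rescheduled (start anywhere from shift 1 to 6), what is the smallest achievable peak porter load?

15

B@1: s1:20  s2:5  s3:5  s4:1  s5:0  s6:0 → peak 20
B@2: s1:15  s2:10  s3:5  s4:1  s5:0  s6:0 → peak 15
B@3: s1:15  s2:5  s3:10  s4:1  s5:0  s6:0 → peak 15
B@4: s1:15  s2:5  s3:5  s4:6  s5:0  s6:0 → peak 15
B@5: s1:15  s2:5  s3:5  s4:1  s5:5  s6:0 → peak 15
B@6: s1:15  s2:5  s3:5  s4:1  s5:0  s6:5 → peak 15
Best is B@2, peak 15.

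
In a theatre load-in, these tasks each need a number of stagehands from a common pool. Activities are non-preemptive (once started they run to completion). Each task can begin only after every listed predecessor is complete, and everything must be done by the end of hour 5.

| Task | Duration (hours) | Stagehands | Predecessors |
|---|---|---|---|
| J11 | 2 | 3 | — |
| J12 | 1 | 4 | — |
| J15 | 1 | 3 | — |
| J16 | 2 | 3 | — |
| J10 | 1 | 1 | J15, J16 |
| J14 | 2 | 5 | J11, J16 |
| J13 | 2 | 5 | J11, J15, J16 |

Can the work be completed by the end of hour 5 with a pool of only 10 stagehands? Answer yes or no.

yes

Schedule J11@1, J12@1, J15@2, J16@1, J10@3, J14@3, J13@4: h1:10  h2:9  h3:6  h4:10  h5:5 — peak 10 ≤ 10.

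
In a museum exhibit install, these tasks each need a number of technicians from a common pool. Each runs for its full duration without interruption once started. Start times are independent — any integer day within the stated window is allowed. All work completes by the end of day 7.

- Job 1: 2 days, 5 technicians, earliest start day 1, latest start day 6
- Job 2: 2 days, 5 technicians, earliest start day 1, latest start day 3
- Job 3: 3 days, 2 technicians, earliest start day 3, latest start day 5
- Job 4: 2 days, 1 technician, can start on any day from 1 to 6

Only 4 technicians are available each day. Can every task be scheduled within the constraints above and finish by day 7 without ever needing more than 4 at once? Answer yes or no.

no

The minimum achievable peak is 5; 4 < 5, so no feasible schedule stays within the cap.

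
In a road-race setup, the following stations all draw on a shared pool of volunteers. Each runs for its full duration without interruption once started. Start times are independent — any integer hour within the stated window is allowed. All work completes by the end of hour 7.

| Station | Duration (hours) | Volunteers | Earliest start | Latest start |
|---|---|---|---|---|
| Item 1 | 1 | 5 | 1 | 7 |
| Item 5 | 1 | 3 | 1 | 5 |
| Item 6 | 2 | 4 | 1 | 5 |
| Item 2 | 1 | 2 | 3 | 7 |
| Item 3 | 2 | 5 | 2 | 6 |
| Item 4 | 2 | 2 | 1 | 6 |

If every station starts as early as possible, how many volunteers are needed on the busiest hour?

Early-start schedule: Item 1@1, Item 5@1, Item 6@1, Item 2@3, Item 3@2, Item 4@1.
Load per hour: hour 1: 14, hour 2: 11, hour 3: 7, hour 4: 0, hour 5: 0, hour 6: 0, hour 7: 0.
Peak is 14.

14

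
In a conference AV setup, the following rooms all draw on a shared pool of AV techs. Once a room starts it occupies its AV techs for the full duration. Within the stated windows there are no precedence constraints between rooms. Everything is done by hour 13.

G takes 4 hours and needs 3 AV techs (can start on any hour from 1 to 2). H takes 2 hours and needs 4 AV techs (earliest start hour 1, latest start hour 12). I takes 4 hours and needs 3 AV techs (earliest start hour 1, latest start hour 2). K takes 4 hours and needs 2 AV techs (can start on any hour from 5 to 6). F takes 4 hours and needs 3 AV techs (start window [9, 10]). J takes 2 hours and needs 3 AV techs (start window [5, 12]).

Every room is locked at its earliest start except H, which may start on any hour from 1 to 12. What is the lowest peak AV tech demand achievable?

6

H@1: h1:10  h2:10  h3:6  h4:6  h5:5  h6:5  h7:2  h8:2  h9:3  h10:3  h11:3  h12:3  h13:0 → peak 10
H@2: h1:6  h2:10  h3:10  h4:6  h5:5  h6:5  h7:2  h8:2  h9:3  h10:3  h11:3  h12:3  h13:0 → peak 10
H@3: h1:6  h2:6  h3:10  h4:10  h5:5  h6:5  h7:2  h8:2  h9:3  h10:3  h11:3  h12:3  h13:0 → peak 10
H@4: h1:6  h2:6  h3:6  h4:10  h5:9  h6:5  h7:2  h8:2  h9:3  h10:3  h11:3  h12:3  h13:0 → peak 10
H@5: h1:6  h2:6  h3:6  h4:6  h5:9  h6:9  h7:2  h8:2  h9:3  h10:3  h11:3  h12:3  h13:0 → peak 9
H@6: h1:6  h2:6  h3:6  h4:6  h5:5  h6:9  h7:6  h8:2  h9:3  h10:3  h11:3  h12:3  h13:0 → peak 9
H@7: h1:6  h2:6  h3:6  h4:6  h5:5  h6:5  h7:6  h8:6  h9:3  h10:3  h11:3  h12:3  h13:0 → peak 6
H@8: h1:6  h2:6  h3:6  h4:6  h5:5  h6:5  h7:2  h8:6  h9:7  h10:3  h11:3  h12:3  h13:0 → peak 7
H@9: h1:6  h2:6  h3:6  h4:6  h5:5  h6:5  h7:2  h8:2  h9:7  h10:7  h11:3  h12:3  h13:0 → peak 7
H@10: h1:6  h2:6  h3:6  h4:6  h5:5  h6:5  h7:2  h8:2  h9:3  h10:7  h11:7  h12:3  h13:0 → peak 7
H@11: h1:6  h2:6  h3:6  h4:6  h5:5  h6:5  h7:2  h8:2  h9:3  h10:3  h11:7  h12:7  h13:0 → peak 7
H@12: h1:6  h2:6  h3:6  h4:6  h5:5  h6:5  h7:2  h8:2  h9:3  h10:3  h11:3  h12:7  h13:4 → peak 7
Best is H@7, peak 6.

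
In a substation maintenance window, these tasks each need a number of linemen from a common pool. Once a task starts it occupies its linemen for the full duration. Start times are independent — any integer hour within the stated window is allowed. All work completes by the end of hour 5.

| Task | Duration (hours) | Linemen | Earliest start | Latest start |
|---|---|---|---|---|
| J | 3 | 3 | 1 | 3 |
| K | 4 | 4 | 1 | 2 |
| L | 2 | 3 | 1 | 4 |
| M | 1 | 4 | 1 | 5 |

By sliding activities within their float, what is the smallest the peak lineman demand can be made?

Early-start (J@1, K@1, L@1, M@1) gives peak 14: h1:14  h2:10  h3:7  h4:4  h5:0.
Shift L→4, M→5.
Schedule J@1, K@1, L@4, M@5: h1:7  h2:7  h3:7  h4:7  h5:7 — peak 7.
Total lineman-hours = 35 over 5 hours ⇒ peak ≥ ⌈35/5⌉ = 7, so 7 is optimal.

7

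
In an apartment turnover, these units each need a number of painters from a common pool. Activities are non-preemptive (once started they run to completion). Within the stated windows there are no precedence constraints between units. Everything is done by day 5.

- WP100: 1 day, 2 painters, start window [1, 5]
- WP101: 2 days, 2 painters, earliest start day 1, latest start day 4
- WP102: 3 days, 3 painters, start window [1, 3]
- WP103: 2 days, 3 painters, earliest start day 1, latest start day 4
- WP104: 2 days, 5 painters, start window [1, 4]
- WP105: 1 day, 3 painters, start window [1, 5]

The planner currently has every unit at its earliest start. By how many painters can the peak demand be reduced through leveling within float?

10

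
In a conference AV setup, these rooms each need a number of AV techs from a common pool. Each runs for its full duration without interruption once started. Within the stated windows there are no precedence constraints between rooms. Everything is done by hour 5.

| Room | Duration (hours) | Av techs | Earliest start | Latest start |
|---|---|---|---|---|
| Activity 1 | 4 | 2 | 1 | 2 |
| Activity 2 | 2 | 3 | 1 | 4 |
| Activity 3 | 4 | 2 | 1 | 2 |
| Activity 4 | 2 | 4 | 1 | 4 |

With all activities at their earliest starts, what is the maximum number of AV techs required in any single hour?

11

Early-start schedule: Activity 1@1, Activity 2@1, Activity 3@1, Activity 4@1.
Load per hour: hour 1: 11, hour 2: 11, hour 3: 4, hour 4: 4, hour 5: 0.
Peak is 11.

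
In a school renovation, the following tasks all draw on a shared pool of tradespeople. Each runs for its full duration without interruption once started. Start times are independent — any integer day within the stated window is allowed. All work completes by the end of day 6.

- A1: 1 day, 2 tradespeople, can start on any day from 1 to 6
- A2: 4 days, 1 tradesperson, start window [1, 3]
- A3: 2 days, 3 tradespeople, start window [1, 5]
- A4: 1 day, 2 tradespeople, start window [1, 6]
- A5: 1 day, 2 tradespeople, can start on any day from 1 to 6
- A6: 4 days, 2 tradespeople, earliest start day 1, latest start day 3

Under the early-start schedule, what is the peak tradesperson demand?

12

Early-start schedule: A1@1, A2@1, A3@1, A4@1, A5@1, A6@1.
Load per day: day 1: 12, day 2: 6, day 3: 3, day 4: 3, day 5: 0, day 6: 0.
Peak is 12.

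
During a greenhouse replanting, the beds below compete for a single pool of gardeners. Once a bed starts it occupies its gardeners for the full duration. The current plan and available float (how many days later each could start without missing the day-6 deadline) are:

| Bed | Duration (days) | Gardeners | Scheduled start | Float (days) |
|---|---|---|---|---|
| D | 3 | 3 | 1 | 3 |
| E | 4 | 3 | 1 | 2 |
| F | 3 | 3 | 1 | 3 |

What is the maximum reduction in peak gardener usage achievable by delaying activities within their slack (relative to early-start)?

Early-start peak: d1:9  d2:9  d3:9  d4:3  d5:0  d6:0 ⇒ 9.
Leveled (D@1, E@1, F@4): d1:6  d2:6  d3:6  d4:6  d5:3  d6:3 ⇒ 6.
Reduction 9 − 6 = 3.

3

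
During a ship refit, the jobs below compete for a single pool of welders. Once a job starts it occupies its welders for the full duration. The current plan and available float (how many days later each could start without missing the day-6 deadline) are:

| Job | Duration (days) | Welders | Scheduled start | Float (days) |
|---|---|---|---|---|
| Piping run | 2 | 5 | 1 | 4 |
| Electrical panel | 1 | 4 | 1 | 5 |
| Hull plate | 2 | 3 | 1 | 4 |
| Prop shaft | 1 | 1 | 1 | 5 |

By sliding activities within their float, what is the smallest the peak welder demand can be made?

Early-start (Piping run@1, Electrical panel@1, Hull plate@1, Prop shaft@1) gives peak 13: d1:13  d2:8  d3:0  d4:0  d5:0  d6:0.
Shift Electrical panel→3, Hull plate→4, Prop shaft→3.
Schedule Piping run@1, Electrical panel@3, Hull plate@4, Prop shaft@3: d1:5  d2:5  d3:5  d4:3  d5:3  d6:0 — peak 5.

5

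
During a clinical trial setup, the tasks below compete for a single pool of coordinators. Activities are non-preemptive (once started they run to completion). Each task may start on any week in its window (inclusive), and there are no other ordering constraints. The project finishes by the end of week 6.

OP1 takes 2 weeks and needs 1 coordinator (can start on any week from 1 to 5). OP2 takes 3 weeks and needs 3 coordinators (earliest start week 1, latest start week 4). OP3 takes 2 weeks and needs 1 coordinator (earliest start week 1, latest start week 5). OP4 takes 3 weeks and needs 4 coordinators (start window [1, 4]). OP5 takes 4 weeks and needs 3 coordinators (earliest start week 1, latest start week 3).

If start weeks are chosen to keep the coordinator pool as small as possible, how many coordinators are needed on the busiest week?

Early-start (OP1@1, OP2@1, OP3@1, OP4@1, OP5@1) gives peak 12: w1:12  w2:12  w3:10  w4:3  w5:0  w6:0.
Shift OP4→4, OP5→3.
Schedule OP1@1, OP2@1, OP3@1, OP4@4, OP5@3: w1:5  w2:5  w3:6  w4:7  w5:7  w6:7 — peak 7.
Total coordinator-weeks = 37 over 6 weeks ⇒ peak ≥ ⌈37/6⌉ = 7, so 7 is optimal.

7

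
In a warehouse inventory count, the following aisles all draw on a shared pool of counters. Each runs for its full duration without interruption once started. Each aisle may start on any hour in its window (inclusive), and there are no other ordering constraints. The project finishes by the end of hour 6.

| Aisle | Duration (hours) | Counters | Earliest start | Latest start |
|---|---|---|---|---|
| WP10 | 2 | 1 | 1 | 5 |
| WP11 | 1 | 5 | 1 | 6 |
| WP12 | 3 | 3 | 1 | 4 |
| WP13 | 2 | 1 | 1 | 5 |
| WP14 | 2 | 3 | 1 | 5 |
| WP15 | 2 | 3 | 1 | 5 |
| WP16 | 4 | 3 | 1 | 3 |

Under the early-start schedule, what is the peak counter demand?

Early-start schedule: WP10@1, WP11@1, WP12@1, WP13@1, WP14@1, WP15@1, WP16@1.
Load per hour: hour 1: 19, hour 2: 14, hour 3: 6, hour 4: 3, hour 5: 0, hour 6: 0.
Peak is 19.

19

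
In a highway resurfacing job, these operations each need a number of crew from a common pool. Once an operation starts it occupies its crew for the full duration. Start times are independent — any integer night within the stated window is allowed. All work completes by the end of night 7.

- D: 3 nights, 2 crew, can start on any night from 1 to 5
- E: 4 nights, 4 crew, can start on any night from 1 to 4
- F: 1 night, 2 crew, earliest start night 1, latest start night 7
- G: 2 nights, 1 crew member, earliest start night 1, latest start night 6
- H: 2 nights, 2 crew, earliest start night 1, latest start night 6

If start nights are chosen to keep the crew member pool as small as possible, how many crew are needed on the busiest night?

Early-start (D@1, E@1, F@1, G@1, H@1) gives peak 11: n1:11  n2:9  n3:6  n4:4  n5:0  n6:0  n7:0.
Shift E→4, H→2.
Schedule D@1, E@4, F@1, G@1, H@2: n1:5  n2:5  n3:4  n4:4  n5:4  n6:4  n7:4 — peak 5.
Total crew member-nights = 30 over 7 nights ⇒ peak ≥ ⌈30/7⌉ = 5, so 5 is optimal.

5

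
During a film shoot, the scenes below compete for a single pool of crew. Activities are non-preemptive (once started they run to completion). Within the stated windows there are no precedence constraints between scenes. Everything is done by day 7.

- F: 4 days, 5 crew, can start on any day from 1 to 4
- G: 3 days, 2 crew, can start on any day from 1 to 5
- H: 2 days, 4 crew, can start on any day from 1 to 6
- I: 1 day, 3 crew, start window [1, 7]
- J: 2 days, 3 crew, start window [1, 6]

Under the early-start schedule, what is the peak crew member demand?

Early-start schedule: F@1, G@1, H@1, I@1, J@1.
Load per day: day 1: 17, day 2: 14, day 3: 7, day 4: 5, day 5: 0, day 6: 0, day 7: 0.
Peak is 17.

17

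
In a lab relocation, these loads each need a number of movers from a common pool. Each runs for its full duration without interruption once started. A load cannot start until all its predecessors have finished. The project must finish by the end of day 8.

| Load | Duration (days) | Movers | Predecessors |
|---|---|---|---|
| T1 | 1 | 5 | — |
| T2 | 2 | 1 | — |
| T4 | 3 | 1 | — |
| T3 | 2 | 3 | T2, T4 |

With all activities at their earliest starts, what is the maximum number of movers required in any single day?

Early-start schedule: T1@1, T2@1, T4@1, T3@4.
Load per day: day 1: 7, day 2: 2, day 3: 1, day 4: 3, day 5: 3, day 6: 0, day 7: 0, day 8: 0.
Peak is 7.

7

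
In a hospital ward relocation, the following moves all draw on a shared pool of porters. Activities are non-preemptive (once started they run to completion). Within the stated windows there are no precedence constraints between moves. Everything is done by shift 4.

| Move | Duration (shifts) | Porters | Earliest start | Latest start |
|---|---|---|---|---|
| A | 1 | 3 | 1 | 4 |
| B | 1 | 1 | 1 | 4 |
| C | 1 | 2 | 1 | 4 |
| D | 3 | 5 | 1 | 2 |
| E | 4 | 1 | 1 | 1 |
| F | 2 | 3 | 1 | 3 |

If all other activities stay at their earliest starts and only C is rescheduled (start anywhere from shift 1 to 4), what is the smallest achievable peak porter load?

13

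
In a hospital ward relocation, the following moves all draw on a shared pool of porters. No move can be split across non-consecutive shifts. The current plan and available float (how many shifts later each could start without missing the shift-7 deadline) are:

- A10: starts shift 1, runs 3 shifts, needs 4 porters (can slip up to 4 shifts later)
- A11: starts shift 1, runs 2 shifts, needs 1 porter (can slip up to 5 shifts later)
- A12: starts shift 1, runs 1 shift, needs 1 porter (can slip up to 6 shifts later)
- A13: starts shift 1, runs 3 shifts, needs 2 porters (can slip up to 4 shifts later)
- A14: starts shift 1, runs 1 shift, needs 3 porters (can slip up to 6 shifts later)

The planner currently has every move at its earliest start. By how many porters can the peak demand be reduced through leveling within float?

Early-start peak: s1:11  s2:7  s3:6  s4:0  s5:0  s6:0  s7:0 ⇒ 11.
Leveled (A10@1, A11@4, A12@4, A13@4, A14@7): s1:4  s2:4  s3:4  s4:4  s5:3  s6:2  s7:3 ⇒ 4.
Reduction 11 − 4 = 7.

7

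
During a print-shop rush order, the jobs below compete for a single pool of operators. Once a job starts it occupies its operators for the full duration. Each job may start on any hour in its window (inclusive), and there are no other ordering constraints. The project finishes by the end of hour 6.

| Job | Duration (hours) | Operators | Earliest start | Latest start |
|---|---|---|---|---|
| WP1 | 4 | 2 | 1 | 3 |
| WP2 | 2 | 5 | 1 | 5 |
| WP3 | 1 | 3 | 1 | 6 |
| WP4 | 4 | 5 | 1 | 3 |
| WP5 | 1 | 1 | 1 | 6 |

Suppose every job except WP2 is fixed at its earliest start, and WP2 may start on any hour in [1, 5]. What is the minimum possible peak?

11

WP2@1: h1:16  h2:12  h3:7  h4:7  h5:0  h6:0 → peak 16
WP2@2: h1:11  h2:12  h3:12  h4:7  h5:0  h6:0 → peak 12
WP2@3: h1:11  h2:7  h3:12  h4:12  h5:0  h6:0 → peak 12
WP2@4: h1:11  h2:7  h3:7  h4:12  h5:5  h6:0 → peak 12
WP2@5: h1:11  h2:7  h3:7  h4:7  h5:5  h6:5 → peak 11
Best is WP2@5, peak 11.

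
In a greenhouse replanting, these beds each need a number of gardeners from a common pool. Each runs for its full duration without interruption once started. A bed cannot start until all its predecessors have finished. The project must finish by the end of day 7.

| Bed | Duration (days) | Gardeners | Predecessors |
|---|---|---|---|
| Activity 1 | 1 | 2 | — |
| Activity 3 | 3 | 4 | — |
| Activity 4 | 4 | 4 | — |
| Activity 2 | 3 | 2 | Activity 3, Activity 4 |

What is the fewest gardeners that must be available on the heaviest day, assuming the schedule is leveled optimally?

Early-start (Activity 1@1, Activity 3@1, Activity 4@1, Activity 2@5) gives peak 10: d1:10  d2:8  d3:8  d4:4  d5:2  d6:2  d7:2.
Shift Activity 3→2.
Schedule Activity 1@1, Activity 3@2, Activity 4@1, Activity 2@5: d1:6  d2:8  d3:8  d4:8  d5:2  d6:2  d7:2 — peak 8.
No arrangement of the 14 feasible schedules does better.

8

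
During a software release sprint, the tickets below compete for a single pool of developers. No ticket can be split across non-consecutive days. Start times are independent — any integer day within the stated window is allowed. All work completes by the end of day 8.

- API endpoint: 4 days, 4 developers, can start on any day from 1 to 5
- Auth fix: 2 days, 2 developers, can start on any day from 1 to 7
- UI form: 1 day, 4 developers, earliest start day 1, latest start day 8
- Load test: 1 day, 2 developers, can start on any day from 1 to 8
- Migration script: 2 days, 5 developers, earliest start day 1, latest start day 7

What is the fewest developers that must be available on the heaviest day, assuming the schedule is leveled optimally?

Early-start (API endpoint@1, Auth fix@1, UI form@1, Load test@1, Migration script@1) gives peak 17: d1:17  d2:11  d3:4  d4:4  d5:0  d6:0  d7:0  d8:0.
Shift UI form→5, Load test→3, Migration script→6.
Schedule API endpoint@1, Auth fix@1, UI form@5, Load test@3, Migration script@6: d1:6  d2:6  d3:6  d4:4  d5:4  d6:5  d7:5  d8:0 — peak 6.

6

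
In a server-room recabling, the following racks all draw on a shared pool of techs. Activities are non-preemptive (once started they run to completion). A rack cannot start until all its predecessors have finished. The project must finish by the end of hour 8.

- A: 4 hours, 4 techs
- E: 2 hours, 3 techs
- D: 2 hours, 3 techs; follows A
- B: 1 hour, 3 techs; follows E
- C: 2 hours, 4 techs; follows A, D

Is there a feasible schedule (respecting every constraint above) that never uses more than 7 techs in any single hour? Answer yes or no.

yes

Schedule A@1, E@1, D@5, B@3, C@7: h1:7  h2:7  h3:7  h4:4  h5:3  h6:3  h7:4  h8:4 — peak 7 ≤ 7.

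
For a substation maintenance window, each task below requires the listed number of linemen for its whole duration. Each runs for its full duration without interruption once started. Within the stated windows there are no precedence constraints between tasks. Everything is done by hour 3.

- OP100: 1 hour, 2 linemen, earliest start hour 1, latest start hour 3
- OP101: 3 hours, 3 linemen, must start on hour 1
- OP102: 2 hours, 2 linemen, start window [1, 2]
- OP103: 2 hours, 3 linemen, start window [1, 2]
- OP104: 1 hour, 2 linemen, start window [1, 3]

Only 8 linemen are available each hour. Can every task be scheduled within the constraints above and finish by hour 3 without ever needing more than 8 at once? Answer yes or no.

yes

Schedule OP100@1, OP101@1, OP102@1, OP103@2, OP104@3: h1:7  h2:8  h3:8 — peak 8 ≤ 8.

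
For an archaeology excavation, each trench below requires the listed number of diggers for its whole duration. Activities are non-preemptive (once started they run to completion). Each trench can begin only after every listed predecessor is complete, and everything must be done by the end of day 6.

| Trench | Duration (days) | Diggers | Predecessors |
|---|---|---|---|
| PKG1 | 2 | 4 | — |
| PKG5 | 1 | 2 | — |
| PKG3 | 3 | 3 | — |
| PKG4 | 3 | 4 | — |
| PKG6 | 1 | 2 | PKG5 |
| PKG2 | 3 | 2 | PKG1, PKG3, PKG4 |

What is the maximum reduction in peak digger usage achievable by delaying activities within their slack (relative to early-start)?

Early-start peak: d1:13  d2:13  d3:7  d4:2  d5:2  d6:2 ⇒ 13.
Leveled (PKG1@1, PKG5@3, PKG3@1, PKG4@1, PKG6@4, PKG2@4): d1:11  d2:11  d3:9  d4:4  d5:2  d6:2 ⇒ 11.
Reduction 13 − 11 = 2.

2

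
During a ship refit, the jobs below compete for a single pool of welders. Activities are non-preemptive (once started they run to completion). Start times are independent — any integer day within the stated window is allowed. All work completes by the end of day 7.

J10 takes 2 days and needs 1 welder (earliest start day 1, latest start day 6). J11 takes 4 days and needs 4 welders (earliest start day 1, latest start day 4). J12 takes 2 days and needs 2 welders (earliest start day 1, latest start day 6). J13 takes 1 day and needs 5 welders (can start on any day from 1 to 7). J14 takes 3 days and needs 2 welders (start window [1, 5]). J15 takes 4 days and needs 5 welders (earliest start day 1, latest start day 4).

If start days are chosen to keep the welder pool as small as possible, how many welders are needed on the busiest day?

Early-start (J10@1, J11@1, J12@1, J13@1, J14@1, J15@1) gives peak 19: d1:19  d2:14  d3:11  d4:9  d5:0  d6:0  d7:0.
Shift J13→3, J14→5, J15→4.
Schedule J10@1, J11@1, J12@1, J13@3, J14@5, J15@4: d1:7  d2:7  d3:9  d4:9  d5:7  d6:7  d7:7 — peak 9.

9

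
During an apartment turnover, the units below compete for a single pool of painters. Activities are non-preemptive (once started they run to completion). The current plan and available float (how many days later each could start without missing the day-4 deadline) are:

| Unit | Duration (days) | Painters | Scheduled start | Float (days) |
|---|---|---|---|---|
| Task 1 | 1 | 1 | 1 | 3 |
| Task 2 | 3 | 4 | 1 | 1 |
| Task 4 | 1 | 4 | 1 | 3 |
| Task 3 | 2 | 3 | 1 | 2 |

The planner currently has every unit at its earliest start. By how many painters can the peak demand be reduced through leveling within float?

5

Early-start peak: d1:12  d2:7  d3:4  d4:0 ⇒ 12.
Leveled (Task 1@1, Task 2@1, Task 4@4, Task 3@2): d1:5  d2:7  d3:7  d4:4 ⇒ 7.
Reduction 12 − 7 = 5.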